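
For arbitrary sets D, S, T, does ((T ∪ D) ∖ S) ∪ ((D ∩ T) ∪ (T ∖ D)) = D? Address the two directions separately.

(⊆) fails and (⊇) fails.

(⟹) This inclusion fails. Take D = ∅, S = ∅, T = {1}; then 1 ∈ ((T ∪ D) ∖ S) ∪ ((D ∩ T) ∪ (T ∖ D)) but 1 ∉ D.

(⟸) This inclusion fails. Take D = {1}, S = {1}, T = ∅; then 1 ∈ D but 1 ∉ ((T ∪ D) ∖ S) ∪ ((D ∩ T) ∪ (T ∖ D)).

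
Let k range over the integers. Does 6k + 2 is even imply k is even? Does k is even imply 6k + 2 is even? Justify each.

(⟹) This fails: take k = 7. Then 6k + 2 = 44, which is even, yet k = 7 is odd, not even.

(⟸) Suppose k is even. Since 6 is even, 6k is even for every k, so 6k + 2 has the same parity as 2, which is even. Hence 6k + 2 is even.

The forward direction fails; the converse holds.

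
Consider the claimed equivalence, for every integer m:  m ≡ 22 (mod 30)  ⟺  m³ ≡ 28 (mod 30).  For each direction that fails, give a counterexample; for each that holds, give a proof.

(←) Suppose m³ ≡ 28 (mod 30). The only residue r in {0, …, 29} with r³ ≡ 28 (mod 30) is r = 22, so m ≡ 22 (mod 30).

(→) Suppose m ≡ 22 (mod 30). Write m = 30j + 22. Then (30j + 22)³ = 27000j³ + 59400j² + 43560j + 10648 = 30(900j³ + 1980j² + 1452j + 354) + 28, so m³ ≡ 28 (mod 30).

Both directions hold; the statement is true.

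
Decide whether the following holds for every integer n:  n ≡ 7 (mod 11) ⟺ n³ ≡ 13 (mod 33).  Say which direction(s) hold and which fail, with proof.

(→) This fails: take n = 18. Then 18 ≡ 7 (mod 11), but 18³ = 5832 ≡ 24 (mod 33), not 13.

(←) Conversely, the residues r modulo 33 with r³ ≡ 13 (mod 33) are exactly {7}, and each is ≡ 7 (mod 11).

Only the converse holds.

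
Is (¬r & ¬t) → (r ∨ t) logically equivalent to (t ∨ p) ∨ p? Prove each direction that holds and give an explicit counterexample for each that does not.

Forward direction. This fails. Under t = F, r = T, p = F, the left side is true but the right side is false.

Converse. This fails. Under t = F, r = F, p = T, the left side is false but the right side is true.

Neither direction holds.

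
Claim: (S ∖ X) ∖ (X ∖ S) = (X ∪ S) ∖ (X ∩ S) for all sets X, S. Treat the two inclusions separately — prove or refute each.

(⟹) Let x ∈ (S ∖ X) ∖ (X ∖ S). Then x ∈ S and x ∉ X, from which x ∈ (X ∪ S) ∖ (X ∩ S).

(⟸) This inclusion fails. Take X = {1}, S = ∅; then 1 ∈ (X ∪ S) ∖ (X ∩ S) but 1 ∉ (S ∖ X) ∖ (X ∖ S).

(⊆) holds; (⊇) fails.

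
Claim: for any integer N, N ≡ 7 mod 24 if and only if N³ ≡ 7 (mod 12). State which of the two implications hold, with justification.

Only the forward direction holds.

(←) This fails: take N = 19. Then 19³ = 6859 ≡ 7 (mod 12), yet 19 ≡ 19 (mod 24), not 7.

(→) Suppose N ≡ 7 (mod 24). Then N³ ≡ 7³ = 343 (mod 24), and since 12 ∣ 24, also N³ ≡ 7 (mod 12).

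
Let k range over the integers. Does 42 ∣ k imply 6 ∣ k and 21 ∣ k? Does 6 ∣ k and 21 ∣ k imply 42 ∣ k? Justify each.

Both directions hold.

(⟸) Suppose 6 ∣ k and 21 ∣ k. Any common multiple of 6 and 21 is a multiple of their lcm; here lcm(6, 21) = 6·21/gcd(6, 21) = 126/3 = 42, so 42 ∣ k.

(⟹) If 42 ∣ k, write k = 42q. Since 42 = 7·6, k = 6·(7q), so 6 ∣ k; and since 42 = 2·21, k = 21·(2q), so 21 ∣ k.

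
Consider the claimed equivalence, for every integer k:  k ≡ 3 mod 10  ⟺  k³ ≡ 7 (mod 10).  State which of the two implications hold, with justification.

Both directions hold.

(⟸) For the converse, argue contrapositively. If k ≢ 3 (mod 10), then k is congruent to one of 0, 1, 2, 4, 5, 6, 7, 8, 9 modulo 10, and these give k³ ≡ 0, 1, 8, 4, 5, 6, 3, 2, 9 respectively — never 7.

(⟹) Suppose k ≡ 3 mod 10. Write k = 10j + 3. Then (10j + 3)³ = 1000j³ + 900j² + 270j + 27 = 10(100j³ + 90j² + 27j + 2) + 7, so k³ ≡ 7 (mod 10).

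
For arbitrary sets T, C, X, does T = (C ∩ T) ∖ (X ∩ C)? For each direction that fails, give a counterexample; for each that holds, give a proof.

(⊆) fails; (⊇) holds.

(⟹) This inclusion fails. Take T = {1}, C = ∅, X = ∅; then 1 ∈ T but 1 ∉ (C ∩ T) ∖ (X ∩ C).

(⟸) Let x ∈ (C ∩ T) ∖ (X ∩ C). Then x ∈ T ∩ C and x ∉ X, from which x ∈ T.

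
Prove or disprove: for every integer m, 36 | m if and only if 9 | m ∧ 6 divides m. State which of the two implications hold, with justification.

Not equivalent: only (⇒) holds.

(→) If 36 ∣ m, write m = 36q. Since 36 = 4·9, m = 9·(4q), so 9 ∣ m; and since 36 = 6·6, m = 6·(6q), so 6 ∣ m.

(←) This fails: take m = 18. Both 9 ∣ 18 and 6 ∣ 18, yet 18 is not a multiple of 36 (since 18 = 0·36 + 18), so 36 ∤ 18.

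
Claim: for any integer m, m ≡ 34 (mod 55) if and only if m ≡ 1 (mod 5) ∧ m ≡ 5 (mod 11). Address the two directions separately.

Both directions fail.

(⇒) This fails: m = 34 gives 34 ≡ 34 (mod 55) but 34 ≡ 4 (mod 5), so the conjunction on the right does not hold.

(⇐) This fails: m = 16 satisfies both congruences on the right (16 ≡ 1 mod 5 and 16 ≡ 5 mod 11) yet 16 ≡ 16 (mod 55), not 34.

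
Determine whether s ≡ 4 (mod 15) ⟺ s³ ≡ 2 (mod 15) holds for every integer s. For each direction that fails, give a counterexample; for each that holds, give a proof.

Both directions fail.

Forward direction. This fails: take s = 4. Then 4 ≡ 4 (mod 15), but 4³ = 64 ≡ 4 (mod 15), not 2.

Converse. This fails: take s = 8. Then 8³ = 512 ≡ 2 (mod 15), yet 8 ≡ 8 (mod 15), not 4.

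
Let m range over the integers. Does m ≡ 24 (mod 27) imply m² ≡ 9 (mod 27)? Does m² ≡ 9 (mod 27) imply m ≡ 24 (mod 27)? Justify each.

Only the forward implication holds.

[⇒] Suppose m ≡ 24 (mod 27). Write m = 27j + 24. Then (27j + 24)² = 729j² + 1296j + 576 = 27(27j² + 48j + 21) + 9, so m² ≡ 9 (mod 27).

[⇐] This fails: take m = 3. Then 3² = 9 ≡ 9 (mod 27), yet 3 ≡ 3 (mod 27), not 24.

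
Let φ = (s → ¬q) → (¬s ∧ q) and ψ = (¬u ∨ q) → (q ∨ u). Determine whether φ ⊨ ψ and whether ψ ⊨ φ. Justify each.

The forward direction holds; the converse fails.

(⟸) This fails. Under q = F, s = F, u = T, the left side is false but the right side is true.

(⟹) Assume the antecedent. If q is true, (¬u ∨ q) → (q ∨ u) reduces to true regardless of the other variables. If q is false, the antecedent cannot hold. Either way (¬u ∨ q) → (q ∨ u) holds.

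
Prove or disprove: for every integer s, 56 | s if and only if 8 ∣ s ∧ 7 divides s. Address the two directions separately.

Forward direction. If 56 ∣ s, write s = 56q. Since 56 = 7·8, s = 8·(7q), so 8 ∣ s; and since 56 = 8·7, s = 7·(8q), so 7 ∣ s.

Converse. Suppose 8 ∣ s and 7 ∣ s. Any common multiple of 8 and 7 is a multiple of their lcm; here gcd(8, 7) = 1, so lcm(8, 7) = 8·7 = 56, so 56 ∣ s.

Equivalent; both directions hold.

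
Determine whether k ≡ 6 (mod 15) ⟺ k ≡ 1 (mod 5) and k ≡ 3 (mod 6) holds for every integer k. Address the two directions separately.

Only the converse holds.

(→) This fails: k = 6 gives 6 ≡ 6 (mod 15) but 6 ≡ 0 (mod 6), so the conjunction on the right does not hold.

(←) Conversely, if k ≡ 1 (mod 5) and k ≡ 3 (mod 6), then by the Chinese remainder theorem k ≡ 21 (mod 30). Since 21 ≡ 6 (mod 15) and 15 ∣ 30, we get k ≡ 6 (mod 15).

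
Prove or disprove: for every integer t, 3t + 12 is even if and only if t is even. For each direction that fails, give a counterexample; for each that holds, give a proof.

Both implications hold.

(⟹) Suppose 3t + 12 is even. Since 3 is odd, 3t and t have the same parity, so 3t + 12 ≡ t + 12 (mod 2). As 12 is even, 3t + 12 is even exactly when t is even. Thus t is even.

(⟸) Conversely, suppose t is even; write t = 2j. Then 3t + 12 = 3·(2j) + 12 = 2·3j + 12, which is even.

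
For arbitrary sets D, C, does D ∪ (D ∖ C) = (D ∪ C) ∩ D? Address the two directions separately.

Both inclusions hold; the sets are equal.

Forward inclusion. Let x ∈ D ∪ (D ∖ C). Then either x ∈ D and x ∉ C; or x ∈ D ∩ C. In each case x ∈ (D ∪ C) ∩ D, so D ∪ (D ∖ C) ⊆ (D ∪ C) ∩ D.

Reverse inclusion. Let x ∈ (D ∪ C) ∩ D. Then either x ∈ D and x ∉ C; or x ∈ D ∩ C. In each case x ∈ D ∪ (D ∖ C), so (D ∪ C) ∩ D ⊆ D ∪ (D ∖ C).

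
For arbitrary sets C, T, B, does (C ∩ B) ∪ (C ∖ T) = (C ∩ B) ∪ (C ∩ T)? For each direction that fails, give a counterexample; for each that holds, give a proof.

(⊆) fails and (⊇) fails.

Forward inclusion. This inclusion fails. Take C = {1}, T = ∅, B = ∅; then 1 ∈ (C ∩ B) ∪ (C ∖ T) but 1 ∉ (C ∩ B) ∪ (C ∩ T).

Reverse inclusion. This inclusion fails. Take C = {1}, T = {1}, B = ∅; then 1 ∈ (C ∩ B) ∪ (C ∩ T) but 1 ∉ (C ∩ B) ∪ (C ∖ T).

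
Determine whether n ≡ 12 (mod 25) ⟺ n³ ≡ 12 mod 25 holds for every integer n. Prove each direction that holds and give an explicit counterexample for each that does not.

Neither direction holds.

(→) This fails: take n = 12. Then 12 ≡ 12 (mod 25), but 12³ = 1728 ≡ 3 (mod 25), not 12.

(←) This fails: take n = 8. Then 8³ = 512 ≡ 12 (mod 25), yet 8 ≡ 8 (mod 25), not 12.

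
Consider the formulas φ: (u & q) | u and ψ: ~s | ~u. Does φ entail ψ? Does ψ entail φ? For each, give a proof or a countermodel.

[⇒] This fails. Under s = T, u = T, q = F, the left side is true but the right side is false.

[⇐] This fails. Under s = F, u = F, q = F, the left side is false but the right side is true.

Both directions fail.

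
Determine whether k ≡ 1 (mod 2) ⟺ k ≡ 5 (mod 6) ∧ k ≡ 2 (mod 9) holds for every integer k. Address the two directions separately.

(⇐) If k ≡ 5 (mod 6) and k ≡ 2 (mod 9), then by the Chinese remainder theorem k ≡ 11 (mod 18). Since 11 ≡ 1 (mod 2) and 2 ∣ 18, we get k ≡ 1 (mod 2).

(⇒) This fails: k = 1 gives 1 ≡ 1 (mod 2) but 1 ≡ 1 (mod 6), so the conjunction on the right does not hold.

(⇒) fails; (⇐) holds.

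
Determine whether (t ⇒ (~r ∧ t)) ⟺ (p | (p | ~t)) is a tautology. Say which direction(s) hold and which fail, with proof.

Forward direction. This fails. Under p = F, r = F, t = T, the left side is true but the right side is false.

Converse. This fails. Under p = T, r = T, t = T, the left side is false but the right side is true.

Both directions fail.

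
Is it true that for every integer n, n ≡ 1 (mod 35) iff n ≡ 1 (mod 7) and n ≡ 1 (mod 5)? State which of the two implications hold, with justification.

The biconditional holds.

Forward direction. Suppose n ≡ 1 (mod 35); write n = 35j + 1. Since 7 ∣ 35, reducing mod 7 gives n ≡ 1 (mod 7); since 5 ∣ 35, reducing mod 5 gives n ≡ 1 (mod 5).

Converse. If n ≡ 1 (mod 7) and n ≡ 1 (mod 5), then by the Chinese remainder theorem n ≡ 1 (mod 35). This is exactly n ≡ 1 (mod 35).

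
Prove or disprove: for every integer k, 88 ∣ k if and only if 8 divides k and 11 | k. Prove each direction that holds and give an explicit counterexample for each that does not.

[⇐] Suppose 8 ∣ k and 11 ∣ k. Any common multiple of 8 and 11 is a multiple of their lcm; here gcd(8, 11) = 1, so lcm(8, 11) = 8·11 = 88, so 88 ∣ k.

[⇒] If 88 ∣ k, write k = 88q. Since 88 = 11·8, k = 8·(11q), so 8 ∣ k; and since 88 = 8·11, k = 11·(8q), so 11 ∣ k.

Both directions hold; the statement is true.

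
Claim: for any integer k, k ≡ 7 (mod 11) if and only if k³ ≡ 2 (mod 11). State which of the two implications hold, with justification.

Forward direction. Suppose k ≡ 7 (mod 11). Write k = 11j + 7. Then (11j + 7)³ = 1331j³ + 2541j² + 1617j + 343 = 11(121j³ + 231j² + 147j + 31) + 2, so k³ ≡ 2 (mod 11).

Converse. Suppose k³ ≡ 2 (mod 11). The only residue r in {0, …, 10} with r³ ≡ 2 (mod 11) is r = 7, so k ≡ 7 (mod 11).

The biconditional holds.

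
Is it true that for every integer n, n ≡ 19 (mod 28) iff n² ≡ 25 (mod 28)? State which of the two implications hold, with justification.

(⇒) Suppose n ≡ 19 (mod 28). Write n = 28j + 19. Then (28j + 19)² = 784j² + 1064j + 361 = 28(28j² + 38j + 12) + 25, so n² ≡ 25 (mod 28).

(⇐) This fails: take n = 5. Then 5² = 25 ≡ 25 (mod 28), yet 5 ≡ 5 (mod 28), not 19.

(⇒) holds; (⇐) fails.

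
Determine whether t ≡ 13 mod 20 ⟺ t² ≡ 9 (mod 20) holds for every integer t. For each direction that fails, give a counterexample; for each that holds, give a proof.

Forward direction. Suppose t ≡ 13 mod 20. Write t = 20j + 13. Then (20j + 13)² = 400j² + 520j + 169 = 20(20j² + 26j + 8) + 9, so t² ≡ 9 (mod 20).

Converse. This fails: take t = 3. Then 3² = 9 ≡ 9 (mod 20), yet 3 ≡ 3 (mod 20), not 13.

(⇒) holds; (⇐) fails.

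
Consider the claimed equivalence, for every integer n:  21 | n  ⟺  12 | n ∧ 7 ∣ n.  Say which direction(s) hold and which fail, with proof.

(→) This fails: take n = 21. Certainly 21 ∣ 21, but 12 ∤ 21.

(←) Suppose 12 ∣ n and 7 ∣ n. Any common multiple of 12 and 7 is a multiple of their lcm; here gcd(12, 7) = 1, so lcm(12, 7) = 12·7 = 84, so 84 ∣ n. Since 21 ∣ 84, it follows that 21 ∣ n.

The forward direction fails; the converse holds.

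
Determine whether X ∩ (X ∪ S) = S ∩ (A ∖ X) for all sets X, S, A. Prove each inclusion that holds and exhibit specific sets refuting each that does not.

Both inclusions fail.

(⊆) This inclusion fails. Take X = {1}, S = ∅, A = ∅; then 1 ∈ X ∩ (X ∪ S) but 1 ∉ S ∩ (A ∖ X).

(⊇) This inclusion fails. Take X = ∅, S = {1}, A = {1}; then 1 ∈ S ∩ (A ∖ X) but 1 ∉ X ∩ (X ∪ S).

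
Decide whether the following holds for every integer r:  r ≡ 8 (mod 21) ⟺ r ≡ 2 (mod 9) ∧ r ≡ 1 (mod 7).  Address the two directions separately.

(⇒) fails; (⇐) holds.

(→) This fails: r = 8 gives 8 ≡ 8 (mod 21) but 8 ≡ 8 (mod 9), so the conjunction on the right does not hold.

(←) Conversely, if r ≡ 2 (mod 9) and r ≡ 1 (mod 7), then by the Chinese remainder theorem r ≡ 29 (mod 63). Since 29 ≡ 8 (mod 21) and 21 ∣ 63, we get r ≡ 8 (mod 21).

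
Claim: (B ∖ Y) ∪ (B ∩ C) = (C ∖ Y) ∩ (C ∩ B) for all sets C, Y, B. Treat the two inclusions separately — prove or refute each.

Forward inclusion. This inclusion fails. Take C = ∅, Y = ∅, B = {1}; then 1 ∈ (B ∖ Y) ∪ (B ∩ C) but 1 ∉ (C ∖ Y) ∩ (C ∩ B).

Reverse inclusion. Let x ∈ (C ∖ Y) ∩ (C ∩ B). Then x ∈ C ∩ B and x ∉ Y, from which x ∈ (B ∖ Y) ∪ (B ∩ C).

Only the reverse inclusion holds.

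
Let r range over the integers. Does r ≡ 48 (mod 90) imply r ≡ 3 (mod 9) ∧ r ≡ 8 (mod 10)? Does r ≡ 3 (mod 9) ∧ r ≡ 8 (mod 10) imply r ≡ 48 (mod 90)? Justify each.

[⇒] Suppose r ≡ 48 (mod 90); write r = 90j + 48. Since 9 ∣ 90, reducing mod 9 gives r ≡ 48 ≡ 3 (mod 9); since 10 ∣ 90, reducing mod 10 gives r ≡ 48 ≡ 8 (mod 10).

[⇐] Conversely, if r ≡ 3 (mod 9) and r ≡ 8 (mod 10), then by the Chinese remainder theorem r ≡ 48 (mod 90). This is exactly r ≡ 48 (mod 90).

Both directions hold.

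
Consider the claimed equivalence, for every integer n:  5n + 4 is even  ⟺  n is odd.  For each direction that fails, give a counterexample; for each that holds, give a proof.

[⇒] This fails: n = 0 gives 5n + 4 = 4, which is even, but 0 is even, not odd.

[⇐] This also fails: n = 3 is odd, but 5n + 4 = 19 is odd, not even.

(⇒) fails and (⇐) fails.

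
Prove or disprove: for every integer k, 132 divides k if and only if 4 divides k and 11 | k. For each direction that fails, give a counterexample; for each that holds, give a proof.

The forward direction holds; the converse fails.

(⟹) If 132 ∣ k, write k = 132q. Since 132 = 33·4, k = 4·(33q), so 4 ∣ k; and since 132 = 12·11, k = 11·(12q), so 11 ∣ k.

(⟸) This fails: take k = 44. Both 4 ∣ 44 and 11 ∣ 44, yet 44 is not a multiple of 132 (since 44 = 0·132 + 44), so 132 ∤ 44.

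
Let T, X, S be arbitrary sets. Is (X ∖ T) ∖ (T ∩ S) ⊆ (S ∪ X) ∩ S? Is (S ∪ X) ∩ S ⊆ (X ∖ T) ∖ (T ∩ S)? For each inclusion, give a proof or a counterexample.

Both inclusions fail.

(⊆) This inclusion fails. Take T = ∅, X = {1}, S = ∅; then 1 ∈ (X ∖ T) ∖ (T ∩ S) but 1 ∉ (S ∪ X) ∩ S.

(⊇) This inclusion fails. Take T = ∅, X = ∅, S = {1}; then 1 ∈ (S ∪ X) ∩ S but 1 ∉ (X ∖ T) ∖ (T ∩ S).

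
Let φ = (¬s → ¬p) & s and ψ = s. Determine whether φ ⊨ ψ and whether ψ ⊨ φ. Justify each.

[⇐] Assume the antecedent. If s is true, (¬s → ¬p) & s reduces to true regardless of the other variables. If s is false, the antecedent cannot hold. Either way (¬s → ¬p) & s holds.

[⇒] Assume the antecedent. If s is true, s reduces to true regardless of the other variables. If s is false, the antecedent cannot hold. Either way s holds.

Equivalent; both directions hold.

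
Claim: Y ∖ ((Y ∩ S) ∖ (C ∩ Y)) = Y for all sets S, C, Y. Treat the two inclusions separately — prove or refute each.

(⊆) holds; (⊇) fails.

(⟹) Let x ∈ Y ∖ ((Y ∩ S) ∖ (C ∩ Y)). Then either x ∈ Y and x ∉ S, C; or x ∈ C ∩ Y and x ∉ S; or x ∈ S ∩ C ∩ Y. In each case x ∈ Y, so Y ∖ ((Y ∩ S) ∖ (C ∩ Y)) ⊆ Y.

(⟸) This inclusion fails. Take S = {1}, C = ∅, Y = {1}; then 1 ∈ Y but 1 ∉ Y ∖ ((Y ∩ S) ∖ (C ∩ Y)).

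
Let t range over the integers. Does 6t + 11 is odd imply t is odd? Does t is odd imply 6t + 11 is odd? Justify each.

Only the converse holds.

(⇐) Suppose t is odd. Since 6 is even, 6t is even for every t, so 6t + 11 has the same parity as 11, which is odd. Hence 6t + 11 is odd.

(⇒) This fails: take t = 0. Then 6t + 11 = 11, which is odd, yet t = 0 is even, not odd.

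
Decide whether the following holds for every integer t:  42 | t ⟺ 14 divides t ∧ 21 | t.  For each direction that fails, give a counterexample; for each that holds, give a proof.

Both directions hold.

(←) Suppose 14 ∣ t and 21 ∣ t. Any common multiple of 14 and 21 is a multiple of their lcm; here lcm(14, 21) = 14·21/gcd(14, 21) = 294/7 = 42, so 42 ∣ t.

(→) If 42 ∣ t, write t = 42q. Since 42 = 3·14, t = 14·(3q), so 14 ∣ t; and since 42 = 2·21, t = 21·(2q), so 21 ∣ t.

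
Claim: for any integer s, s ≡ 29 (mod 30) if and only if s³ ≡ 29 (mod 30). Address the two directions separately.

Both directions hold; the statement is true.

[⇒] Suppose s ≡ 29 (mod 30). Write s = 30j + 29. Then (30j + 29)³ = 27000j³ + 78300j² + 75690j + 24389 = 30(900j³ + 2610j² + 2523j + 812) + 29, so s³ ≡ 29 (mod 30).

[⇐] Conversely, suppose s³ ≡ 29 (mod 30). The only residue r in {0, …, 29} with r³ ≡ 29 (mod 30) is r = 29, so s ≡ 29 (mod 30).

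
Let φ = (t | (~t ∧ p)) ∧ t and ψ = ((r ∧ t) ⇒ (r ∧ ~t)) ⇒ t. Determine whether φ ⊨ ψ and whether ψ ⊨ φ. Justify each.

(→) Assume the antecedent. If r is true, the antecedent forces (r = T, p = F, t = T) or (r = T, p = T, t = T), and ((r ∧ t) ⇒ (r ∧ ~t)) ⇒ t holds there. If r is false, the antecedent forces (r = F, p = F, t = T) or (r = F, p = T, t = T), and ((r ∧ t) ⇒ (r ∧ ~t)) ⇒ t holds there. Either way ((r ∧ t) ⇒ (r ∧ ~t)) ⇒ t holds.

(←) Assume the antecedent. If r is true, the antecedent forces (r = T, p = F, t = T) or (r = T, p = T, t = T), and (t | (~t ∧ p)) ∧ t holds there. If r is false, the antecedent forces (r = F, p = F, t = T) or (r = F, p = T, t = T), and (t | (~t ∧ p)) ∧ t holds there. Either way (t | (~t ∧ p)) ∧ t holds.

Equivalent; both directions hold.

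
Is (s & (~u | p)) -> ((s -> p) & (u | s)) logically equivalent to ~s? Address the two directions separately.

Only the converse holds.

[⇒] This fails. Under s = T, p = T, u = F, the left side is true but the right side is false.

[⇐] Assume the antecedent. If s is true, the antecedent cannot hold. If s is false, the consequent reduces to true regardless of the other variables. Either way the consequent holds.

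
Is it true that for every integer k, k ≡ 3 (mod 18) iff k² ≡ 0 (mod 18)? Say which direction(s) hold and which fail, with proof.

Forward direction. This fails: take k = 3. Then 3 ≡ 3 (mod 18), but 3² = 9 ≡ 9 (mod 18), not 0.

Converse. This fails: take k = 0. Then 0² = 0 ≡ 0 (mod 18), yet 0 ≡ 0 (mod 18), not 3.

Both directions fail.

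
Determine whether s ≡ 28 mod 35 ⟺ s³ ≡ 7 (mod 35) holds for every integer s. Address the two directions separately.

The biconditional holds.

[⇒] Suppose s ≡ 28 mod 35. Write s = 35j + 28. Then (35j + 28)³ = 42875j³ + 102900j² + 82320j + 21952 = 35(1225j³ + 2940j² + 2352j + 627) + 7, so s³ ≡ 7 (mod 35).

[⇐] Conversely, suppose s³ ≡ 7 (mod 35). The only residue r in {0, …, 34} with r³ ≡ 7 (mod 35) is r = 28, so s ≡ 28 (mod 35).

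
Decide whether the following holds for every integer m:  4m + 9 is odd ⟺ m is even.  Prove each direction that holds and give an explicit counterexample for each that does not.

Not equivalent: only (⇐) holds.

(⟸) Suppose m is even. Since 4 is even, 4m is even for every m, so 4m + 9 has the same parity as 9, which is odd. Hence 4m + 9 is odd.

(⟹) This fails: take m = 1. Then 4m + 9 = 13, which is odd, yet m = 1 is odd, not even.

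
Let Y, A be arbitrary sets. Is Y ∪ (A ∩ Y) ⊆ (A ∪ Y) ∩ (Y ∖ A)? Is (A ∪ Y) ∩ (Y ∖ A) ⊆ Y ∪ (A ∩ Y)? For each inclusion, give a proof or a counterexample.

(⊆) This inclusion fails. Take Y = {1}, A = {1}; then 1 ∈ Y ∪ (A ∩ Y) but 1 ∉ (A ∪ Y) ∩ (Y ∖ A).

(⊇) Let x ∈ (A ∪ Y) ∩ (Y ∖ A). Then x ∈ Y and x ∉ A, from which x ∈ Y ∪ (A ∩ Y).

(⊆) fails; (⊇) holds.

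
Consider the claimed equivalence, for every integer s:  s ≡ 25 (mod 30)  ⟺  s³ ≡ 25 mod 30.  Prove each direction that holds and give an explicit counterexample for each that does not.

Both implications hold.

Forward direction. Suppose s ≡ 25 (mod 30). Write s = 30j + 25. Then (30j + 25)³ = 27000j³ + 67500j² + 56250j + 15625 = 30(900j³ + 2250j² + 1875j + 520) + 25, so s³ ≡ 25 (mod 30).

Converse. Suppose s³ ≡ 25 (mod 30). The only residue r in {0, …, 29} with r³ ≡ 25 (mod 30) is r = 25, so s ≡ 25 (mod 30).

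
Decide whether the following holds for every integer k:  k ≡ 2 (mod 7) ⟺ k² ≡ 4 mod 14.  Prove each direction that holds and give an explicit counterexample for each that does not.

(⟹) This fails: take k = 9. Then 9 ≡ 2 (mod 7), but 9² = 81 ≡ 11 (mod 14), not 4.

(⟸) This fails: take k = 12. Then 12² = 144 ≡ 4 (mod 14), yet 12 ≡ 5 (mod 7), not 2.

(⇒) fails and (⇐) fails.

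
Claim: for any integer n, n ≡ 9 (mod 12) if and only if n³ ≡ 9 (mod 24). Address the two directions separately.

Not equivalent: only (⇐) holds.

(←) The residues r modulo 24 with r³ ≡ 9 (mod 24) are exactly {9}, and each is ≡ 9 (mod 12).

(→) This fails: take n = 21. Then 21 ≡ 9 (mod 12), but 21³ = 9261 ≡ 21 (mod 24), not 9.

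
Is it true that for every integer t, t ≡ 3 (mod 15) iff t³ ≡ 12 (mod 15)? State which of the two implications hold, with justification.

(⇐) Suppose t³ ≡ 12 (mod 15). The only residue r in {0, …, 14} with r³ ≡ 12 (mod 15) is r = 3, so t ≡ 3 (mod 15).

(⇒) Suppose t ≡ 3 (mod 15). Write t = 15j + 3. Then (15j + 3)³ = 3375j³ + 2025j² + 405j + 27 = 15(225j³ + 135j² + 27j + 1) + 12, so t³ ≡ 12 (mod 15).

Equivalent; both directions hold.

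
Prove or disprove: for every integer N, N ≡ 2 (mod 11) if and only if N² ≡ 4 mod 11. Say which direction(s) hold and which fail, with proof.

[⇒] Suppose N ≡ 2 (mod 11). Write N = 11j + 2. Then (11j + 2)² = 121j² + 44j + 4 = 11(11j² + 4j) + 4, so N² ≡ 4 (mod 11).

[⇐] This fails: take N = 9. Then 9² = 81 ≡ 4 (mod 11), yet 9 ≡ 9 (mod 11), not 2.

(⇒) holds; (⇐) fails.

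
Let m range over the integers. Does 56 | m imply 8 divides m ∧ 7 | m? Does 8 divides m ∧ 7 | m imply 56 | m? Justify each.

Both directions hold; the statement is true.

(⟹) If 56 ∣ m, write m = 56q. Since 56 = 7·8, m = 8·(7q), so 8 ∣ m; and since 56 = 8·7, m = 7·(8q), so 7 ∣ m.

(⟸) Suppose 8 ∣ m and 7 ∣ m. Any common multiple of 8 and 7 is a multiple of their lcm; here gcd(8, 7) = 1, so lcm(8, 7) = 8·7 = 56, so 56 ∣ m.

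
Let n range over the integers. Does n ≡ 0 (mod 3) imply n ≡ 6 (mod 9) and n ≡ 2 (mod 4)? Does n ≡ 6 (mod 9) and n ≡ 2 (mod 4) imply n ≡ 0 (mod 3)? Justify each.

Only the converse holds.

(→) This fails: n = 0 gives 0 ≡ 0 (mod 3) but 0 ≡ 0 (mod 9), so the conjunction on the right does not hold.

(←) Conversely, if n ≡ 6 (mod 9) and n ≡ 2 (mod 4), then by the Chinese remainder theorem n ≡ 6 (mod 36). Since 6 ≡ 0 (mod 3) and 3 ∣ 36, we get n ≡ 0 (mod 3).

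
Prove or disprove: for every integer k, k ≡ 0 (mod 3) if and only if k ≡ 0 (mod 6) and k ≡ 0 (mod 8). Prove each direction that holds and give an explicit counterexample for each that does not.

Only the reverse direction holds.

(⇒) This fails: k = 3 gives 3 ≡ 0 (mod 3) but 3 ≡ 3 (mod 6), so the conjunction on the right does not hold.

(⇐) Conversely, if k ≡ 0 (mod 6) and k ≡ 0 (mod 8), then by the Chinese remainder theorem k ≡ 0 (mod 24). Since 0 ≡ 0 (mod 3) and 3 ∣ 24, we get k ≡ 0 (mod 3).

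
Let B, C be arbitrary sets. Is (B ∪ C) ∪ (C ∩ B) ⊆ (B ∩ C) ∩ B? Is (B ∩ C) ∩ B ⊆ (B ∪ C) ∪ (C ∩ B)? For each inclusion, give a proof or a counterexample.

(⟹) This inclusion fails. Take B = {1}, C = ∅; then 1 ∈ (B ∪ C) ∪ (C ∩ B) but 1 ∉ (B ∩ C) ∩ B.

(⟸) Let x ∈ (B ∩ C) ∩ B. Then x ∈ B ∩ C, from which x ∈ (B ∪ C) ∪ (C ∩ B).

(⊆) fails; (⊇) holds.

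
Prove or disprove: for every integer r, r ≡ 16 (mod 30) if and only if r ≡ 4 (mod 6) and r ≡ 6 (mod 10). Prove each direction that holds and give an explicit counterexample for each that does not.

Both implications hold.

(⇒) Suppose r ≡ 16 (mod 30); write r = 30j + 16. Since 6 ∣ 30, reducing mod 6 gives r ≡ 16 ≡ 4 (mod 6); since 10 ∣ 30, reducing mod 10 gives r ≡ 16 ≡ 6 (mod 10).

(⇐) Conversely, if r ≡ 4 (mod 6) and r ≡ 6 (mod 10), then by the Chinese remainder theorem r ≡ 16 (mod 30). This is exactly r ≡ 16 (mod 30).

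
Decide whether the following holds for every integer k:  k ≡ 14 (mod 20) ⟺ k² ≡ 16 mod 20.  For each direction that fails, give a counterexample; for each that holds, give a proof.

Forward direction. Suppose k ≡ 14 (mod 20). Write k = 20j + 14. Then (20j + 14)² = 400j² + 560j + 196 = 20(20j² + 28j + 9) + 16, so k² ≡ 16 (mod 20).

Converse. This fails: take k = 4. Then 4² = 16 ≡ 16 (mod 20), yet 4 ≡ 4 (mod 20), not 14.

Not equivalent: only (⇒) holds.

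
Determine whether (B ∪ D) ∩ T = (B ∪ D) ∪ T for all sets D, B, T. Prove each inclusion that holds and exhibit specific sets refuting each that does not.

(⟹) Let x ∈ (B ∪ D) ∩ T. Then either x ∈ D ∩ T and x ∉ B; or x ∈ B ∩ T and x ∉ D; or x ∈ D ∩ B ∩ T. In each case x ∈ (B ∪ D) ∪ T, so (B ∪ D) ∩ T ⊆ (B ∪ D) ∪ T.

(⟸) This inclusion fails. Take D = {1}, B = ∅, T = ∅; then 1 ∈ (B ∪ D) ∪ T but 1 ∉ (B ∪ D) ∩ T.

(⊆) holds; (⊇) fails.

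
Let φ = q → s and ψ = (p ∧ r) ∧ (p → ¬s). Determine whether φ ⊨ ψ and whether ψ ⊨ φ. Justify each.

(⇒) This fails. Under q = F, s = F, r = F, p = F, the left side is true but the right side is false.

(⇐) This fails. Under q = T, s = F, r = T, p = T, the left side is false but the right side is true.

Neither direction holds.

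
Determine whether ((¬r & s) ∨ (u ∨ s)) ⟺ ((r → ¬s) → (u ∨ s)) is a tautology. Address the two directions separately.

The biconditional holds.

(⇒) Assume the antecedent. If u is true, (r → ¬s) → (u ∨ s) reduces to true regardless of the other variables. If u is false, the antecedent forces (r = F, u = F, s = T) or (r = T, u = F, s = T), and (r → ¬s) → (u ∨ s) holds there. Either way (r → ¬s) → (u ∨ s) holds.

(⇐) Assume the antecedent. If u is true, (¬r & s) ∨ (u ∨ s) reduces to true regardless of the other variables. If u is false, the antecedent forces (r = F, u = F, s = T) or (r = T, u = F, s = T), and (¬r & s) ∨ (u ∨ s) holds there. Either way (¬r & s) ∨ (u ∨ s) holds.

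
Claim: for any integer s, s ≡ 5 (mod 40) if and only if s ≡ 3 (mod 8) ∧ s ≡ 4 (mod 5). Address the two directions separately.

(⟹) This fails: s = 5 gives 5 ≡ 5 (mod 40) but 5 ≡ 5 (mod 8), so the conjunction on the right does not hold.

(⟸) This fails: s = 19 satisfies both congruences on the right (19 ≡ 3 mod 8 and 19 ≡ 4 mod 5) yet 19 ≡ 19 (mod 40), not 5.

Neither direction holds.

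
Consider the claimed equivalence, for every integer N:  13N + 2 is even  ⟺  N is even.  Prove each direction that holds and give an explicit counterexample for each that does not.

Equivalent; both directions hold.

Forward direction. Suppose 13N + 2 is even. Since 13 is odd, 13N and N have the same parity, so 13N + 2 ≡ N + 2 (mod 2). As 2 is even, 13N + 2 is even exactly when N is even. Thus N is even.

Converse. Suppose N is even; write N = 2j. Then 13N + 2 = 13·(2j) + 2 = 2·13j + 2, which is even.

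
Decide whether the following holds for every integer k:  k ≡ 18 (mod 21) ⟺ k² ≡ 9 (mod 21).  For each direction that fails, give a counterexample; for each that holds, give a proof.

(⇒) holds; (⇐) fails.

Forward direction. Suppose k ≡ 18 (mod 21). Write k = 21j + 18. Then (21j + 18)² = 441j² + 756j + 324 = 21(21j² + 36j + 15) + 9, so k² ≡ 9 (mod 21).

Converse. This fails: take k = 3. Then 3² = 9 ≡ 9 (mod 21), yet 3 ≡ 3 (mod 21), not 18.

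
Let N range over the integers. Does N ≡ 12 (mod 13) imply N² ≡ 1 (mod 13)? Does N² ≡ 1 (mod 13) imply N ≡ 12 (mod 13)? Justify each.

Converse. This fails: take N = 1. Then 1² = 1 ≡ 1 (mod 13), yet 1 ≡ 1 (mod 13), not 12.

Forward direction. Suppose N ≡ 12 (mod 13). Write N = 13j + 12. Then (13j + 12)² = 169j² + 312j + 144 = 13(13j² + 24j + 11) + 1, so N² ≡ 1 (mod 13).

(⇒) holds; (⇐) fails.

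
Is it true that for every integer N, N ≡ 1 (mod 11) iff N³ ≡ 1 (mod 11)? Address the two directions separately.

(⇒) Suppose N ≡ 1 (mod 11). Write N = 11j + 1. Then (11j + 1)³ = 1331j³ + 363j² + 33j + 1 = 11(121j³ + 33j² + 3j) + 1, so N³ ≡ 1 (mod 11).

(⇐) Conversely, suppose N³ ≡ 1 (mod 11). The only residue r in {0, …, 10} with r³ ≡ 1 (mod 11) is r = 1, so N ≡ 1 (mod 11).

Both implications hold.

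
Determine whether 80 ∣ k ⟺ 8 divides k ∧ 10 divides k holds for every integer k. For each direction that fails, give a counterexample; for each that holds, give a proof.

Only the forward direction holds.

Forward direction. If 80 ∣ k, write k = 80q. Since 80 = 10·8, k = 8·(10q), so 8 ∣ k; and since 80 = 8·10, k = 10·(8q), so 10 ∣ k.

Converse. This fails: take k = 40. Both 8 ∣ 40 and 10 ∣ 40, yet 40 is not a multiple of 80 (since 40 = 0·80 + 40), so 80 ∤ 40.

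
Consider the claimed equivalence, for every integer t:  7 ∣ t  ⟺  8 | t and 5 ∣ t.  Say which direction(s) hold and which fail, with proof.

[⇒] This fails: take t = 7. Certainly 7 ∣ 7, but 8 ∤ 7.

[⇐] This fails: take t = 40. Both 8 ∣ 40 and 5 ∣ 40, yet 40 is not a multiple of 7 (since 40 = 5·7 + 5), so 7 ∤ 40.

Neither implication holds.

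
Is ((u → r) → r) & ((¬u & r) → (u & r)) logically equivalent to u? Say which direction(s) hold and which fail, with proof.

(⟹) Assume the antecedent. If r is true, the antecedent forces (r = T, u = T), and u holds there. If r is false, the antecedent forces (r = F, u = T), and u holds there. Either way u holds.

(⟸) Assume the antecedent. If r is true, the antecedent forces (r = T, u = T), and the consequent holds there. If r is false, the antecedent forces (r = F, u = T), and the consequent holds there. Either way the consequent holds.

Equivalent; both directions hold.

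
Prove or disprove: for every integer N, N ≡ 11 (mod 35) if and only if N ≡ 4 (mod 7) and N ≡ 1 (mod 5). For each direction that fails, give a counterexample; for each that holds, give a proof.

Equivalent; both directions hold.

(⟸) If N ≡ 4 (mod 7) and N ≡ 1 (mod 5), then by the Chinese remainder theorem N ≡ 11 (mod 35). This is exactly N ≡ 11 (mod 35).

(⟹) Suppose N ≡ 11 (mod 35); write N = 35j + 11. Since 7 ∣ 35, reducing mod 7 gives N ≡ 11 ≡ 4 (mod 7); since 5 ∣ 35, reducing mod 5 gives N ≡ 11 ≡ 1 (mod 5).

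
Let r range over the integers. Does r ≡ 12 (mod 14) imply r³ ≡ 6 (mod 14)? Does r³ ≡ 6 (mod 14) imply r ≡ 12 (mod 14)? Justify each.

Not equivalent: only (⇒) holds.

(⟸) This fails: take r = 6. Then 6³ = 216 ≡ 6 (mod 14), yet 6 ≡ 6 (mod 14), not 12.

(⟹) Suppose r ≡ 12 (mod 14). Write r = 14j + 12. Then (14j + 12)³ = 2744j³ + 7056j² + 6048j + 1728 = 14(196j³ + 504j² + 432j + 123) + 6, so r³ ≡ 6 (mod 14).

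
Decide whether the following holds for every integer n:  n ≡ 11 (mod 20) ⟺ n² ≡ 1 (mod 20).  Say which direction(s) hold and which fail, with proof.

(⇒) holds; (⇐) fails.

(⇒) Suppose n ≡ 11 (mod 20). Write n = 20j + 11. Then (20j + 11)² = 400j² + 440j + 121 = 20(20j² + 22j + 6) + 1, so n² ≡ 1 (mod 20).

(⇐) This fails: take n = 1. Then 1² = 1 ≡ 1 (mod 20), yet 1 ≡ 1 (mod 20), not 11.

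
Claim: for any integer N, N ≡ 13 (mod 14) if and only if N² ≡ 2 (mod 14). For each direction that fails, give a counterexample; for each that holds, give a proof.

Forward direction. This fails: take N = 13. Then 13 ≡ 13 (mod 14), but 13² = 169 ≡ 1 (mod 14), not 2.

Converse. This fails: take N = 4. Then 4² = 16 ≡ 2 (mod 14), yet 4 ≡ 4 (mod 14), not 13.

(⇒) fails and (⇐) fails.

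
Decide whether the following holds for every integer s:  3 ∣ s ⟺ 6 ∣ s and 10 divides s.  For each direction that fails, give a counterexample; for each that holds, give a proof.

[⇐] Suppose 6 ∣ s and 10 ∣ s. Any common multiple of 6 and 10 is a multiple of their lcm; here lcm(6, 10) = 6·10/gcd(6, 10) = 60/2 = 30, so 30 ∣ s. Since 3 ∣ 30, it follows that 3 ∣ s.

[⇒] This fails: take s = 3. Certainly 3 ∣ 3, but 6 ∤ 3.

Not equivalent: only (⇐) holds.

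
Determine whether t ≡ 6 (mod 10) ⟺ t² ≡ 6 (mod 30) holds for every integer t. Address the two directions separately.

(⇒) This fails: take t = 16. Then 16 ≡ 6 (mod 10), but 16² = 256 ≡ 16 (mod 30), not 6.

(⇐) This fails: take t = 24. Then 24² = 576 ≡ 6 (mod 30), yet 24 ≡ 4 (mod 10), not 6.

(⇒) fails and (⇐) fails.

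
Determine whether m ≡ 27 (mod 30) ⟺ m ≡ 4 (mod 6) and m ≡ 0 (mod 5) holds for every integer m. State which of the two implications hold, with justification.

Forward direction. This fails: m = 27 gives 27 ≡ 27 (mod 30) but 27 ≡ 3 (mod 6), so the conjunction on the right does not hold.

Converse. This fails: m = 10 satisfies both congruences on the right (10 ≡ 4 mod 6 and 10 ≡ 0 mod 5) yet 10 ≡ 10 (mod 30), not 27.

Neither implication holds.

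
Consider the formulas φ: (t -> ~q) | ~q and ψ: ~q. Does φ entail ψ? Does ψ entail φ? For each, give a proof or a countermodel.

[⇒] This fails. Under q = T, t = F, the left side is true but the right side is false.

[⇐] Assume the antecedent. If q is true, the antecedent cannot hold. If q is false, (t -> ~q) | ~q reduces to true regardless of the other variables. Either way (t -> ~q) | ~q holds.

The forward direction fails; the converse holds.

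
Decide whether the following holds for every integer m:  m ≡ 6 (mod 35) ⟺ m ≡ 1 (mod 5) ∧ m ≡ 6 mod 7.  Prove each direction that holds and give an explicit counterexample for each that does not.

Forward direction. Suppose m ≡ 6 (mod 35); write m = 35j + 6. Since 5 ∣ 35, reducing mod 5 gives m ≡ 6 ≡ 1 (mod 5); since 7 ∣ 35, reducing mod 7 gives m ≡ 6 (mod 7).

Converse. If m ≡ 1 (mod 5) and m ≡ 6 (mod 7), then by the Chinese remainder theorem m ≡ 6 (mod 35). This is exactly m ≡ 6 (mod 35).

Both directions hold.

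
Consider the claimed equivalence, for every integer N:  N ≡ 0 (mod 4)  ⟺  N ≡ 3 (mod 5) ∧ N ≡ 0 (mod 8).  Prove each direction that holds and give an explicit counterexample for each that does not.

(⟹) This fails: N = 0 gives 0 ≡ 0 (mod 4) but 0 ≡ 0 (mod 5), so the conjunction on the right does not hold.

(⟸) Conversely, if N ≡ 3 (mod 5) and N ≡ 0 (mod 8), then by the Chinese remainder theorem N ≡ 8 (mod 40). Since 8 ≡ 0 (mod 4) and 4 ∣ 40, we get N ≡ 0 (mod 4).

Only the reverse direction holds.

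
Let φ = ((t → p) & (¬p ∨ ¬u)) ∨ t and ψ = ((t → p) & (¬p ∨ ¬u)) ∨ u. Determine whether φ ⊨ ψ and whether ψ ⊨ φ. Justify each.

(⇒) This fails. Under t = T, p = F, u = F, the left side is true but the right side is false.

(⇐) This fails. Under t = F, p = T, u = T, the left side is false but the right side is true.

(⇒) fails and (⇐) fails.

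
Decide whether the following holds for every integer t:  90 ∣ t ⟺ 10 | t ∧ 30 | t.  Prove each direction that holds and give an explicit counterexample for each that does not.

Not equivalent: only (⇒) holds.

[⇒] If 90 ∣ t, write t = 90q. Since 90 = 9·10, t = 10·(9q), so 10 ∣ t; and since 90 = 3·30, t = 30·(3q), so 30 ∣ t.

[⇐] This fails: take t = 30. Both 10 ∣ 30 and 30 ∣ 30, yet 30 is not a multiple of 90 (since 30 = 0·90 + 30), so 90 ∤ 30.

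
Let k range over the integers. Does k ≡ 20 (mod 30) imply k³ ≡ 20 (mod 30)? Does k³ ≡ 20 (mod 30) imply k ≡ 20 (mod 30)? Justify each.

Both directions hold.

(⟹) Suppose k ≡ 20 (mod 30). Write k = 30j + 20. Then (30j + 20)³ = 27000j³ + 54000j² + 36000j + 8000 = 30(900j³ + 1800j² + 1200j + 266) + 20, so k³ ≡ 20 (mod 30).

(⟸) Conversely, suppose k³ ≡ 20 (mod 30). The only residue r in {0, …, 29} with r³ ≡ 20 (mod 30) is r = 20, so k ≡ 20 (mod 30).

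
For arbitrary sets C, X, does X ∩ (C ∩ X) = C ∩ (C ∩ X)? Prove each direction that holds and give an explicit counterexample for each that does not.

The two sets are equal.

(⟹) Let x ∈ X ∩ (C ∩ X). Then x ∈ C ∩ X, from which x ∈ C ∩ (C ∩ X).

(⟸) Let x ∈ C ∩ (C ∩ X). Then x ∈ C ∩ X, from which x ∈ X ∩ (C ∩ X).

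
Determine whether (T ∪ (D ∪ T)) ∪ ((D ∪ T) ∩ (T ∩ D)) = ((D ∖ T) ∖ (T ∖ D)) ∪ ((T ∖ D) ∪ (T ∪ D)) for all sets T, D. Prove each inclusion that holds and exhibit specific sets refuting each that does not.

Forward inclusion. Let x ∈ (T ∪ (D ∪ T)) ∪ ((D ∪ T) ∩ (T ∩ D)). Then either x ∈ T and x ∉ D; or x ∈ D and x ∉ T; or x ∈ T ∩ D. In each case x ∈ ((D ∖ T) ∖ (T ∖ D)) ∪ ((T ∖ D) ∪ (T ∪ D)), so (T ∪ (D ∪ T)) ∪ ((D ∪ T) ∩ (T ∩ D)) ⊆ ((D ∖ T) ∖ (T ∖ D)) ∪ ((T ∖ D) ∪ (T ∪ D)).

Reverse inclusion. Let x ∈ ((D ∖ T) ∖ (T ∖ D)) ∪ ((T ∖ D) ∪ (T ∪ D)). Then either x ∈ T and x ∉ D; or x ∈ D and x ∉ T; or x ∈ T ∩ D. In each case x ∈ (T ∪ (D ∪ T)) ∪ ((D ∪ T) ∩ (T ∩ D)), so ((D ∖ T) ∖ (T ∖ D)) ∪ ((T ∖ D) ∪ (T ∪ D)) ⊆ (T ∪ (D ∪ T)) ∪ ((D ∪ T) ∩ (T ∩ D)).

The two sets are equal.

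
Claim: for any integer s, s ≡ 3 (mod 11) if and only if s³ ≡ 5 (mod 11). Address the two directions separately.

Both implications hold.

Forward direction. Suppose s ≡ 3 (mod 11). Write s = 11j + 3. Then (11j + 3)³ = 1331j³ + 1089j² + 297j + 27 = 11(121j³ + 99j² + 27j + 2) + 5, so s³ ≡ 5 (mod 11).

Converse. For the converse, argue contrapositively. If s ≢ 3 (mod 11), then s is congruent to one of 0, 1, 2, 4, 5, 6, 7, 8, 9, 10 modulo 11, and these give s³ ≡ 0, 1, 8, 9, 4, 7, 2, 6, 3, 10 respectively — never 5.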